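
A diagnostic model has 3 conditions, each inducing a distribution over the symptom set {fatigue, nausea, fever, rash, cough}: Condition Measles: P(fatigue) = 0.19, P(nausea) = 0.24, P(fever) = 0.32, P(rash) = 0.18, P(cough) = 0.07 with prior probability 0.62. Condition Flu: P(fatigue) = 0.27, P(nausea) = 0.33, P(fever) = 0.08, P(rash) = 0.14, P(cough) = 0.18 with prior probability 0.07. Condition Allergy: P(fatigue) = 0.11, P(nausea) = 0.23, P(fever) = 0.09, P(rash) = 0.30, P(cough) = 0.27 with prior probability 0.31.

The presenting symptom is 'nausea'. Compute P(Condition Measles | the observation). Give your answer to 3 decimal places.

Apply Bayes' rule: the posterior for each component is proportional to its prior times its likelihood at x.
Evaluate each component's likelihood at the observed value:
  f_Measles = 0.24
  f_Flu = 0.33
  f_Allergy = 0.23
Weight by the priors:
  w_Measles·f_Measles = 0.62 × 0.24 = 0.1488
  w_Flu·f_Flu = 0.07 × 0.33 = 0.0231
  w_Allergy·f_Allergy = 0.31 × 0.23 = 0.0713
Marginal: 0.1488 + 0.0231 + 0.0713 = 0.2432
P(Condition Measles | the observation) = 0.1488 / 0.2432 ≈ 0.612

0.612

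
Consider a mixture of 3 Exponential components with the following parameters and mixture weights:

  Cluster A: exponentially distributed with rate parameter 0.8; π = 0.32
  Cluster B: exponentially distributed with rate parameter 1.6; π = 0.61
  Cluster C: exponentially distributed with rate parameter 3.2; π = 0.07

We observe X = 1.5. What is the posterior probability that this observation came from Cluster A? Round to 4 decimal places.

The responsibility of component k is π_k f_k(x) divided by Σ_j π_j f_j(x).
Component likelihoods at x = 1.5:
  p_A = 0.240955
  p_B = 0.145149
  p_C = 0.0263352
Weight by the priors:
  π_A·p_A = 0.32 × 0.240955 = 0.0771057
  π_B·p_B = 0.61 × 0.145149 = 0.0885407
  π_C·p_C = 0.07 × 0.0263352 = 0.00184346
Evidence: 0.0771057 + 0.0885407 + 0.00184346 = 0.16749
P(Cluster A | x) ≈ 0.4604

0.4604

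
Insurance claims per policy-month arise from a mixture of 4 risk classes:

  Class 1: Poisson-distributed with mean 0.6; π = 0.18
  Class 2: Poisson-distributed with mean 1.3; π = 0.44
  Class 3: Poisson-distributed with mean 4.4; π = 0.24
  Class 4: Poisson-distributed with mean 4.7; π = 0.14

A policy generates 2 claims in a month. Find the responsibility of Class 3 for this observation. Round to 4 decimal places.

P(component k | x) = π_k·f_k(x) / marginal(x), where marginal(x) = Σ_j π_j·f_j(x).
Component likelihoods at x = 2 claims:
  f_1 = e^(−0.6)·0.6^2/2! = 0.0987861
  f_2 = e^(−1.3)·1.3^2/2! = 0.230289
  f_3 = e^(−4.4)·4.4^2/2! = 0.118845
  f_4 = e^(−4.7)·4.7^2/2! = 0.100457
Multiply by the mixture weights:
  π_1·f_1 = 0.18 × 0.0987861 = 0.0177815
  π_2·f_2 = 0.44 × 0.230289 = 0.101327
  π_3·f_3 = 0.24 × 0.118845 = 0.0285227
  π_4·f_4 = 0.14 × 0.100457 = 0.014064
Evidence: 0.0177815 + 0.101327 + 0.0285227 + 0.014064 = 0.161696
P(Class 3 | data) = 0.0285227 / 0.161696 ≈ 0.1764

0.1764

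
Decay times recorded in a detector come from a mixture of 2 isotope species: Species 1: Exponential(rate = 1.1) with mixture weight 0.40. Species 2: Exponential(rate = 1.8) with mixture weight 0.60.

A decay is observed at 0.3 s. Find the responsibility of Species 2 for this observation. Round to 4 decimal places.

The responsibility of component k is π_k f_k(x) divided by Σ_j π_j f_j(x).
Component likelihoods at x = 0.3 s:
  p_1 = 1.1·e^(−1.1·0.3) = 1.1·e^(−0.3300) = 0.790816
  p_2 = 1.8·e^(−1.8·0.3) = 1.8·e^(−0.5400) = 1.04895
Unnormalised posteriors:
  π_1·p_1 = 0.40 × 0.790816 = 0.316326
  π_2·p_2 = 0.60 × 1.04895 = 0.629368
Sum: 0.316326 + 0.629368 = 0.945695
P(Species 2 | 0.3 s) = 0.629368 / 0.945695 ≈ 0.6655

0.6655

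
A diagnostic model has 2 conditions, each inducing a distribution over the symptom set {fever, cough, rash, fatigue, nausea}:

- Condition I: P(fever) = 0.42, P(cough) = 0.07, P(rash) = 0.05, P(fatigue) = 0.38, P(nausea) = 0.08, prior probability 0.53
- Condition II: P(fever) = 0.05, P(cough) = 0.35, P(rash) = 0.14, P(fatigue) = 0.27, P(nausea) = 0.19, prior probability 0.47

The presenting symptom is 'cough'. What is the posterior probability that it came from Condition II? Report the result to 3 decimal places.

By Bayes' theorem, P(k | x) = π_k f_k(x) / Σ_j π_j f_j(x).
Categorical probabilities:
  p_I = 0.07
  p_II = 0.35
Prior × likelihood for each component:
  π_I·p_I = 0.53 × 0.07 = 0.0371
  π_II·p_II = 0.47 × 0.35 = 0.1645
Sum: 0.0371 + 0.1645 = 0.2016
P(Condition II | data) = 0.1645 / 0.2016 ≈ 0.816

0.816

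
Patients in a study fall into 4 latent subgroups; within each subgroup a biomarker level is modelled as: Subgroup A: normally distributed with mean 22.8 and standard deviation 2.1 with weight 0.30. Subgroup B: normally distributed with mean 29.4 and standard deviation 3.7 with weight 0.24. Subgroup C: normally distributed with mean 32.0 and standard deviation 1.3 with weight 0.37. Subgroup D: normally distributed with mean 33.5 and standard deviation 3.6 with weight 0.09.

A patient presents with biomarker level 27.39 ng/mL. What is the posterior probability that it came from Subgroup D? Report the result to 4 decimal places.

By Bayes' theorem, P(k | x) = w_k f_k(x) / Σ_j w_j f_j(x).
Evaluate each component's likelihood at the observed value:
  L_A = 0.0174302
  L_B = 0.0930305
  L_C = 0.000570552
  L_D = 0.0262483
Weight by the priors:
  w_A·L_A = 0.30 × 0.0174302 = 0.00522907
  w_B·L_B = 0.24 × 0.0930305 = 0.0223273
  w_C·L_C = 0.37 × 0.000570552 = 0.000211104
  w_D·L_D = 0.09 × 0.0262483 = 0.00236235
Normaliser: 0.00522907 + 0.0223273 + 0.000211104 + 0.00236235 = 0.0301298
P(Subgroup D | x) ≈ 0.0784

0.0784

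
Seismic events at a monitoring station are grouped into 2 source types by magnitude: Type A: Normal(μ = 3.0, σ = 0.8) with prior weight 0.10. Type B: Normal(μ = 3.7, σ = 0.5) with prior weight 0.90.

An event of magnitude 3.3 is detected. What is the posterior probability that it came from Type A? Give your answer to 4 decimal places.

0.0818

P(component k | x) = P(Z=k)·f_k(x) / marginal(x), where marginal(x) = Σ_j P(Z=j)·f_j(x).
Component likelihoods at x = 3.3:
  L_A = (1/(0.8·√(2π)))·exp(−(3.3−3.0)²/(2·0.8²)) = 0.498678·exp(-0.07031) = 0.464819
  L_B = (1/(0.5·√(2π)))·exp(−(3.3−3.7)²/(2·0.5²)) = 0.797885·exp(-0.32000) = 0.579383
Prior × likelihood for each component:
  P(Z=A)·L_A = 0.10 × 0.464819 = 0.0464819
  P(Z=B)·L_B = 0.90 × 0.579383 = 0.521445
Marginal: 0.0464819 + 0.521445 = 0.567927
P(Type A | data) ≈ 0.0818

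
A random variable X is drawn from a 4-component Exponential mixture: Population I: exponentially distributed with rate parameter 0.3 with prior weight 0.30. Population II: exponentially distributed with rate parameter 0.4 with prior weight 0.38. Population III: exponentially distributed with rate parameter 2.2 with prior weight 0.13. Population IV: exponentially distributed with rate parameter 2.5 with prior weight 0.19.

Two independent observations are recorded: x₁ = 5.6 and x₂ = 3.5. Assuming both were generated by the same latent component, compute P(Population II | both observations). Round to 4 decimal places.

0.4755

P(component k | x) = w_k·f_k(x) / marginal(x), where marginal(x) = Σ_j w_j·f_j(x).
Since both observations come from the same component, the likelihood for component k is f_k(x₁)·f_k(x₂).
  f_I = [0.3·e^(−0.3·5.6) = 0.3·e^(−1.6800) = 0.0559122] × [0.104981] = 0.00586974
  f_II = [0.4·e^(−0.4·5.6) = 0.4·e^(−2.2400) = 0.0425834] × [0.0986388] = 0.00420038
  f_III = [2.2·e^(−2.2·5.6) = 2.2·e^(−12.3200) = 9.81555e-06] × [0.00099622] = 9.77845e-09
  f_IV = [2.5·e^(−2.5·5.6) = 2.5·e^(−14.0000) = 2.07882e-06] × [0.000396153] = 8.23532e-10
Weight by the priors:
  w_I·f_I = 0.30 × 0.00586974 = 0.00176092
  w_II·f_II = 0.38 × 0.00420038 = 0.00159614
  w_III·f_III = 0.13 × 9.77845e-09 = 1.2712e-09
  w_IV·f_IV = 0.19 × 8.23532e-10 = 1.56471e-10
Marginal: 0.00176092 + 0.00159614 + 1.2712e-09 + 1.56471e-10 = 0.00335706
Responsibility of Population II: 0.00159614 / 0.00335706 ≈ 0.4755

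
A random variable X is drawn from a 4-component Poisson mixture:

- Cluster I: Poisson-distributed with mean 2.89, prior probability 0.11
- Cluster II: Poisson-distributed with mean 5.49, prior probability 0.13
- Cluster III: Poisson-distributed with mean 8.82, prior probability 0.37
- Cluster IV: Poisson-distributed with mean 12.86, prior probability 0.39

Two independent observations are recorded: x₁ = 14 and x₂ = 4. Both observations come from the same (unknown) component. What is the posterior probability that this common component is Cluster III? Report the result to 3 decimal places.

P(component k | x) = P(Z=k)·f_k(x) / marginal(x), where marginal(x) = Σ_j P(Z=j)·f_j(x).
Since both observations come from the same component, the likelihood for component k is f_k(x₁)·f_k(x₂).
  p_I = [1.80738e-06] × [0.161536] = 2.91957e-07
  p_II = [0.00106986] × [0.156243] = 0.000167159
  p_III = [0.0292196] × [0.0372551] = 0.00108858
  p_IV = [0.100911] × [0.00296296] = 0.000298995
Weight by the priors:
  P(Z=I)·p_I = 0.11 × 2.91957e-07 = 3.21153e-08
  P(Z=II)·p_II = 0.13 × 0.000167159 = 2.17306e-05
  P(Z=III)·p_III = 0.37 × 0.00108858 = 0.000402775
  P(Z=IV)·p_IV = 0.39 × 0.000298995 = 0.000116608
Sum: 3.21153e-08 + 2.17306e-05 + 0.000402775 + 0.000116608 = 0.000541145
So the posterior for Cluster III is 0.000402775 / 0.000541145 ≈ 0.744.

0.744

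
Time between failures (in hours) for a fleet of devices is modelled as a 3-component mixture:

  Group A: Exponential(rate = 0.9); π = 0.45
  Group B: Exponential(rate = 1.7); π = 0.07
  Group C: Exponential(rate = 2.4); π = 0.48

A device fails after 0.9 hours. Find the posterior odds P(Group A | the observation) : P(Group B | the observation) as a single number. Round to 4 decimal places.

The posterior odds equal the prior odds times the likelihood ratio: (π_i/π_j)·(f_i(x)/f_j(x)).
Component likelihoods at x = 0.9 hours:
  p_A = 0.400372
  p_B = 0.368111
  p_C = 0.27678
Odds = (0.45/0.07) × (0.400372/0.368111) = 6.42857 × 1.08764 ≈ 6.9920

6.9920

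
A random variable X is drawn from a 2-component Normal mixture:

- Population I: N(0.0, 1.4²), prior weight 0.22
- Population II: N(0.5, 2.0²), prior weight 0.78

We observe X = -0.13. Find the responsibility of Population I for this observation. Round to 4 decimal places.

0.2966

P(component k | x) = π_k·f_k(x) / marginal(x), where marginal(x) = Σ_j π_j·f_j(x).
Normal densities:
  f_I = (1/(1.4·√(2π)))·exp(−(-0.13−0.0)²/(2·1.4²)) = 0.284959·exp(-0.00431) = 0.283733
  f_II = (1/(2.0·√(2π)))·exp(−(-0.13−0.5)²/(2·2.0²)) = 0.199471·exp(-0.04961) = 0.189816
Multiply by the mixture weights:
  π_I·f_I = 0.22 × 0.283733 = 0.0624212
  π_II·f_II = 0.78 × 0.189816 = 0.148057
Denominator: 0.0624212 + 0.148057 = 0.210478
P(Population I | data) = 0.0624212 / 0.210478 ≈ 0.2966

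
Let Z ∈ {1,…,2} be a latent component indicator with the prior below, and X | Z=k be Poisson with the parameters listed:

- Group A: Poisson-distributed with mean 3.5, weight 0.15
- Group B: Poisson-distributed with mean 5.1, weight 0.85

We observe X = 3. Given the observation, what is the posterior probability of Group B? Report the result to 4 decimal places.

Posterior ∝ prior × likelihood, so P(k | x) ∝ P(Z=k) f_k(x); normalise over all components.
Poisson probabilities:
  f_A = 0.215785
  f_B = 0.13479
Unnormalised posteriors:
  P(Z=A)·f_A = 0.15 × 0.215785 = 0.0323678
  P(Z=B)·f_B = 0.85 × 0.13479 = 0.114571
Denominator: 0.0323678 + 0.114571 = 0.146939
Responsibility of Group B: 0.114571 / 0.146939 ≈ 0.7797

0.7797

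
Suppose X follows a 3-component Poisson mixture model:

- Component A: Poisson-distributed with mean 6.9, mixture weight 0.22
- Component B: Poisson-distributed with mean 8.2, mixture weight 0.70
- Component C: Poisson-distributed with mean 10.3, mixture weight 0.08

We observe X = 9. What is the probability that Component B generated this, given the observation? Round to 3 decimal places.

Apply Bayes' rule: the posterior for each component is proportional to its prior times its likelihood at x.
Component likelihoods at x = 9:
  L_A = e^(−6.9)·6.9^9/9! = 0.0984571
  L_B = e^(−8.2)·8.2^9/9! = 0.126866
  L_C = e^(−10.3)·10.3^9/9! = 0.120931
Prior × likelihood for each component:
  P(Z=A)·L_A = 0.22 × 0.0984571 = 0.0216606
  P(Z=B)·L_B = 0.70 × 0.126866 = 0.0888065
  P(Z=C)·L_C = 0.08 × 0.120931 = 0.00967451
Evidence: 0.0216606 + 0.0888065 + 0.00967451 = 0.120142
So the posterior for Component B is 0.0888065 / 0.120142 ≈ 0.739.

0.739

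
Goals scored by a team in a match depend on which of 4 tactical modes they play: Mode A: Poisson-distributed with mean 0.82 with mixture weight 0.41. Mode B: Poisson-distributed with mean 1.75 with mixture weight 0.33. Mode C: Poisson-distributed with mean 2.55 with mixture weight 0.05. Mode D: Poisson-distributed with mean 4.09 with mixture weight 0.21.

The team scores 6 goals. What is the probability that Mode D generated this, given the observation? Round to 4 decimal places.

Posterior ∝ prior × likelihood, so P(k | x) ∝ P(Z=k) f_k(x); normalise over all components.
Evaluate each component's likelihood at the observed value:
  L_A = e^(−0.82)·0.82^6/6! = 0.000185964
  L_B = e^(−1.75)·1.75^6/6! = 0.00693235
  L_C = e^(−2.55)·2.55^6/6! = 0.0298166
  L_D = e^(−4.09)·4.09^6/6! = 0.108829
Prior × likelihood for each component:
  P(Z=A)·L_A = 0.41 × 0.000185964 = 7.62453e-05
  P(Z=B)·L_B = 0.33 × 0.00693235 = 0.00228768
  P(Z=C)·L_C = 0.05 × 0.0298166 = 0.00149083
  P(Z=D)·L_D = 0.21 × 0.108829 = 0.022854
Normaliser: 7.62453e-05 + 0.00228768 + 0.00149083 + 0.022854 = 0.0267087
P(Mode D | x) = 0.022854 / 0.0267087 ≈ 0.8557

0.8557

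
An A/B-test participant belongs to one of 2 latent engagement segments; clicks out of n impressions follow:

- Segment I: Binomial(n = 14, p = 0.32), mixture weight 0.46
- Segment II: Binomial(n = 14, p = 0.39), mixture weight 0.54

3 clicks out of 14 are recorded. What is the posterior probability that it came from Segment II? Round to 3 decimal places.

0.391

Posterior ∝ prior × likelihood, so P(k | x) ∝ π_k f_k(x); normalise over all components.
Evaluate each component's likelihood at the observed value:
  p_I = C(14,3)·0.32^3·0.68^11 = 364·0.032768·0.0143747 = 0.171455
  p_II = C(14,3)·0.39^3·0.61^11 = 364·0.059319·0.00435139 = 0.0939558
Prior × likelihood for each component:
  π_I·p_I = 0.46 × 0.171455 = 0.0788692
  π_II·p_II = 0.54 × 0.0939558 = 0.0507361
Marginal: 0.0788692 + 0.0507361 = 0.129605
P(Segment II | x) = 0.0507361 / 0.129605 ≈ 0.391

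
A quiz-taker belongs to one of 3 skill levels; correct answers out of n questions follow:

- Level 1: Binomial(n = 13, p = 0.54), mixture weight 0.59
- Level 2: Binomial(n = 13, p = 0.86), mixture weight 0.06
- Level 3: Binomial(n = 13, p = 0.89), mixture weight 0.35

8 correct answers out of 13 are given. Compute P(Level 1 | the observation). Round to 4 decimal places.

0.9650

Apply Bayes' rule: the posterior for each component is proportional to its prior times its likelihood at x.
Evaluate each component's likelihood at the observed value:
  L_1 = C(13,8)·0.54^8·0.46^5 = 1287·0.0072302·0.0205963 = 0.191654
  L_2 = C(13,8)·0.86^8·0.14^5 = 1287·0.299218·5.37824e-05 = 0.0207113
  L_3 = C(13,8)·0.89^8·0.11^5 = 1287·0.393659·1.61051e-05 = 0.00815947
Weight by the priors:
  π_1·L_1 = 0.59 × 0.191654 = 0.113076
  π_2·L_2 = 0.06 × 0.0207113 = 0.00124268
  π_3·L_3 = 0.35 × 0.00815947 = 0.00285581
Evidence: 0.113076 + 0.00124268 + 0.00285581 = 0.117174
Responsibility of Level 1: 0.113076 / 0.117174 ≈ 0.9650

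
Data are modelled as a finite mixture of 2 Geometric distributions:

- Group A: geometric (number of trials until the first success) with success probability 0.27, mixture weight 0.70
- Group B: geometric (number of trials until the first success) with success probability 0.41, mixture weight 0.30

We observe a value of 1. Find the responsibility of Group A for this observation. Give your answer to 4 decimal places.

P(component k | x) = w_k·f_k(x) / marginal(x), where marginal(x) = Σ_j w_j·f_j(x).
Component likelihoods at x = 1:
  L_A = 0.27·(1−0.27)^0 = 0.27·1 = 0.27
  L_B = 0.41·(1−0.41)^0 = 0.41·1 = 0.41
Prior × likelihood for each component:
  w_A·L_A = 0.70 × 0.27 = 0.189
  w_B·L_B = 0.30 × 0.41 = 0.123
Sum: 0.189 + 0.123 = 0.312
So the posterior for Group A is 0.189 / 0.312 ≈ 0.6058.

0.6058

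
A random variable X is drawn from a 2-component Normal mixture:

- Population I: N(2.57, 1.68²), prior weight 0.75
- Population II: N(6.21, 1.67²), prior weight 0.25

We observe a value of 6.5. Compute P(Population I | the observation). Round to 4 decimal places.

P(component k | x) = π_k·f_k(x) / marginal(x), where marginal(x) = Σ_j π_j·f_j(x).
Evaluate each component's likelihood at the observed value:
  p_I = 0.0153927
  p_II = 0.235313
Multiply by the mixture weights:
  π_I·p_I = 0.75 × 0.0153927 = 0.0115445
  π_II·p_II = 0.25 × 0.235313 = 0.0588282
Normaliser: 0.0115445 + 0.0588282 = 0.0703727
So the posterior for Population I is 0.0115445 / 0.0703727 ≈ 0.1640.

0.1640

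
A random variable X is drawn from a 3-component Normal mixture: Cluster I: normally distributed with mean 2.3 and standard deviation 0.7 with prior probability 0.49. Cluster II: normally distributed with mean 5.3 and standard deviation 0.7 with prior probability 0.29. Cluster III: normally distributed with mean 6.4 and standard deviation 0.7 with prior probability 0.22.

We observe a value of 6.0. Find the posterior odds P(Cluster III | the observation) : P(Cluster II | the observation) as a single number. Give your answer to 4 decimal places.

1.0623

Posterior odds = (P(Z=i) f_i(x)) / (P(Z=j) f_j(x)); the normalising sum cancels.
Normal densities:
  L_I = (1/(0.7·√(2π)))·exp(−(6.0−2.3)²/(2·0.7²)) = 0.569918·exp(-13.96939) = 4.88634e-07
  L_II = (1/(0.7·√(2π)))·exp(−(6.0−5.3)²/(2·0.7²)) = 0.569918·exp(-0.50000) = 0.345672
  L_III = (1/(0.7·√(2π)))·exp(−(6.0−6.4)²/(2·0.7²)) = 0.569918·exp(-0.16327) = 0.484068
0.106495 / 0.100245 ≈ 1.0623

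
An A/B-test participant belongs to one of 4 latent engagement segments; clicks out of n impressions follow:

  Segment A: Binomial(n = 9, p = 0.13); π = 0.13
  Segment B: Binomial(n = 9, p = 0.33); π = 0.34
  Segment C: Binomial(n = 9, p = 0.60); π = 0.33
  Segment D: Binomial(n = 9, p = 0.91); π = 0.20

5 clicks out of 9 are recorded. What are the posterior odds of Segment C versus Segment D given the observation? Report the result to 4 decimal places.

80.2238

Since P(k|x) ∝ w_k f_k(x), the posterior odds are w_i f_i(x) / (w_j f_j(x)).
Component likelihoods at x = 5 clicks out of 9:
  p_A = 0.00268018
  p_B = 0.0993664
  p_C = 0.250823
  p_D = 0.00515879
0.0827715 / 0.00103176 ≈ 80.2238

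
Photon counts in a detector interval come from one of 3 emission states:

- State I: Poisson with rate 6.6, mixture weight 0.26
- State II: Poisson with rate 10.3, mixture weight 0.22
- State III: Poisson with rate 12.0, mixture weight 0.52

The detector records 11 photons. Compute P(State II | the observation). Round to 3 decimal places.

The responsibility of component k is w_k f_k(x) divided by Σ_j w_j f_j(x).
Poisson probabilities:
  f_I = e^(−6.6)·6.6^11/11! = 0.0352764
  f_II = e^(−10.3)·10.3^11/11! = 0.116633
  f_III = e^(−12.0)·12.0^11/11! = 0.114368
Weight by the priors:
  w_I·f_I = 0.26 × 0.0352764 = 0.00917186
  w_II·f_II = 0.22 × 0.116633 = 0.0256592
  w_III·f_III = 0.52 × 0.114368 = 0.0594713
Denominator: 0.00917186 + 0.0256592 + 0.0594713 = 0.0943024
Responsibility of State II: 0.0256592 / 0.0943024 ≈ 0.272

0.272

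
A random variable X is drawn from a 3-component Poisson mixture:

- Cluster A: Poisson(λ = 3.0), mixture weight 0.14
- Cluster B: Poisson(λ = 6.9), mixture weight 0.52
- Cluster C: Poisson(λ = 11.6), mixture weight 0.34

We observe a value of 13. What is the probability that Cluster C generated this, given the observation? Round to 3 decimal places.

Apply Bayes' rule: the posterior for each component is proportional to its prior times its likelihood at x.
Component likelihoods at x = 13:
  L_A = 1.27471e-05
  L_B = 0.0130055
  L_C = 0.101358
Prior × likelihood for each component:
  π_A·L_A = 0.14 × 1.27471e-05 = 1.7846e-06
  π_B·L_B = 0.52 × 0.0130055 = 0.00676284
  π_C·L_C = 0.34 × 0.101358 = 0.0344617
Denominator: 1.7846e-06 + 0.00676284 + 0.0344617 = 0.0412263
P(Cluster C | 13) = 0.0344617 / 0.0412263 ≈ 0.836

0.836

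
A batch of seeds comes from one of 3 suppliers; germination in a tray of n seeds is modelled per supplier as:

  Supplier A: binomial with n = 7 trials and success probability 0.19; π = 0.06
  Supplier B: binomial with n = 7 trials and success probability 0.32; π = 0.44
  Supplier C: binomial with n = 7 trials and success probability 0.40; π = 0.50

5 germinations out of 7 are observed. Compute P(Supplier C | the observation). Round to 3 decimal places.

Posterior ∝ prior × likelihood, so P(k | x) ∝ P(Z=k) f_k(x); normalise over all components.
Component likelihoods at x = 5 germinations out of 7:
  f_A = 0.00341159
  f_B = 0.0325827
  f_C = 0.0774144
Weight by the priors:
  P(Z=A)·f_A = 0.06 × 0.00341159 = 0.000204696
  P(Z=B)·f_B = 0.44 × 0.0325827 = 0.0143364
  P(Z=C)·f_C = 0.50 × 0.0774144 = 0.0387072
Normaliser: 0.000204696 + 0.0143364 + 0.0387072 = 0.0532483
P(Supplier C | 5 germinations out of 7) ≈ 0.727

0.727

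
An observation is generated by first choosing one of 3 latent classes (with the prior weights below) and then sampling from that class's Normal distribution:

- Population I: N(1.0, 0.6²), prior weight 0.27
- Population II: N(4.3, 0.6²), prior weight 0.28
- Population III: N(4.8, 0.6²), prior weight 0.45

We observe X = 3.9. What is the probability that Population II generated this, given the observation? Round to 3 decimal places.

0.605

By Bayes' theorem, P(k | x) = w_k f_k(x) / Σ_j w_j f_j(x).
Normal densities:
  p_I = (1/(0.6·√(2π)))·exp(−(3.9−1.0)²/(2·0.6²)) = 0.664904·exp(-11.68056) = 5.62287e-06
  p_II = (1/(0.6·√(2π)))·exp(−(3.9−4.3)²/(2·0.6²)) = 0.664904·exp(-0.22222) = 0.532413
  p_III = (1/(0.6·√(2π)))·exp(−(3.9−4.8)²/(2·0.6²)) = 0.664904·exp(-1.12500) = 0.215863
Multiply by the mixture weights:
  w_I·p_I = 0.27 × 5.62287e-06 = 1.51817e-06
  w_II·p_II = 0.28 × 0.532413 = 0.149076
  w_III·p_III = 0.45 × 0.215863 = 0.0971382
Denominator: 1.51817e-06 + 0.149076 + 0.0971382 = 0.246215
P(Population II | x) = 0.149076 / 0.246215 ≈ 0.605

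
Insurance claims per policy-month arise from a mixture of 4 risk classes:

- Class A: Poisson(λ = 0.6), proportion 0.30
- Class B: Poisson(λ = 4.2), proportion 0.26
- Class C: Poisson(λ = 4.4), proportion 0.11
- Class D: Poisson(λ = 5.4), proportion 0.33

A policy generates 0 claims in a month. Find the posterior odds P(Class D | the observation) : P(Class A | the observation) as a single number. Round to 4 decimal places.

0.0091

Posterior odds = (π_i f_i(x)) / (π_j f_j(x)); the normalising sum cancels.
Evaluate each component's likelihood at the observed value:
  f_A = 0.548812
  f_B = 0.0149956
  f_C = 0.0122773
  f_D = 0.00451658
Posterior odds = (π_D·f_D) / (π_A·f_A) = (0.33·0.00451658) / (0.30·0.548812) = 0.00149047 / 0.164643 ≈ 0.0091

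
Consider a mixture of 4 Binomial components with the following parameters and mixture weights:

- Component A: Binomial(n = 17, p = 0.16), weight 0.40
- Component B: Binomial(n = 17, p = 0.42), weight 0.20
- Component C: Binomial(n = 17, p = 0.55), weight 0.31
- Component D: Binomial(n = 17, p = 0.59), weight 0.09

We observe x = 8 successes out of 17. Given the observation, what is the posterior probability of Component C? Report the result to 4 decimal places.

0.5074

Posterior ∝ prior × likelihood, so P(k | x) ∝ π_k f_k(x); normalise over all components.
Binomial probabilities:
  L_A = C(17,8)·0.16^8·0.84^9 = 24310·4.29497e-07·0.208216 = 0.00217399
  L_B = C(17,8)·0.42^8·0.58^9 = 24310·0.000968265·0.00742766 = 0.174836
  L_C = C(17,8)·0.55^8·0.45^9 = 24310·0.00837339·0.000756681 = 0.154028
  L_D = C(17,8)·0.59^8·0.41^9 = 24310·0.014683·0.000327382 = 0.116857
Weight by the priors:
  π_A·L_A = 0.40 × 0.00217399 = 0.000869598
  π_B·L_B = 0.20 × 0.174836 = 0.0349672
  π_C·L_C = 0.31 × 0.154028 = 0.0477486
  π_D·L_D = 0.09 × 0.116857 = 0.0105172
Normaliser: 0.000869598 + 0.0349672 + 0.0477486 + 0.0105172 = 0.0941026
Responsibility of Component C: 0.0477486 / 0.0941026 ≈ 0.5074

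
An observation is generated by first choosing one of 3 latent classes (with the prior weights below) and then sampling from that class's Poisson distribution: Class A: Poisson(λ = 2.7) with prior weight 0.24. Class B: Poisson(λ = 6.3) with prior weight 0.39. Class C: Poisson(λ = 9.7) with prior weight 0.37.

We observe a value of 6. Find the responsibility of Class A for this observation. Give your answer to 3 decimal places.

Posterior ∝ prior × likelihood, so P(k | x) ∝ π_k f_k(x); normalise over all components.
Component likelihoods at x = 6:
  p_A = e^(−2.7)·2.7^6/6! = 0.0361622
  p_B = e^(−6.3)·6.3^6/6! = 0.159461
  p_C = e^(−9.7)·9.7^6/6! = 0.0708992
Weight by the priors:
  π_A·p_A = 0.24 × 0.0361622 = 0.00867893
  π_B·p_B = 0.39 × 0.159461 = 0.0621899
  π_C·p_C = 0.37 × 0.0708992 = 0.0262327
Evidence: 0.00867893 + 0.0621899 + 0.0262327 = 0.0971016
P(Class A | data) = 0.00867893 / 0.0971016 ≈ 0.089

0.089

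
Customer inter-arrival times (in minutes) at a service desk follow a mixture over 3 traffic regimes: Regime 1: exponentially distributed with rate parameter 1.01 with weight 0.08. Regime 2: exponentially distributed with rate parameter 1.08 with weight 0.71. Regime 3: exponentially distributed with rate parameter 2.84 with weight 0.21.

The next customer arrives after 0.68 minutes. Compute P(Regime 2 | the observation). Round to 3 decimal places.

0.743

Apply Bayes' rule: the posterior for each component is proportional to its prior times its likelihood at x.
Exponential densities:
  L_1 = 0.508216
  L_2 = 0.518177
  L_3 = 0.411727
Multiply by the mixture weights:
  w_1·L_1 = 0.08 × 0.508216 = 0.0406572
  w_2·L_2 = 0.71 × 0.518177 = 0.367905
  w_3·L_3 = 0.21 × 0.411727 = 0.0864626
Denominator: 0.0406572 + 0.367905 + 0.0864626 = 0.495025
P(Regime 2 | x) ≈ 0.743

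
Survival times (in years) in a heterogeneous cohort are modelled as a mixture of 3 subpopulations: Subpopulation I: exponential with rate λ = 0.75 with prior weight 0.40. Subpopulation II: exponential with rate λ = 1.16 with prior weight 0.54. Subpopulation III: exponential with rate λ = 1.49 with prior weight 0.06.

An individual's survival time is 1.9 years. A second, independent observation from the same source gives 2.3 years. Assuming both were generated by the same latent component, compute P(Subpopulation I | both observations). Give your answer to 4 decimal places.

Posterior ∝ prior × likelihood, so P(k | x) ∝ π_k f_k(x); normalise over all components.
Since both observations come from the same component, the likelihood for component k is f_k(x₁)·f_k(x₂).
  p_I = [0.180381] × [0.13363] = 0.0241043
  p_II = [0.128019] × [0.0804934] = 0.0103047
  p_III = [0.0878413] × [0.0484015] = 0.00425165
Multiply by the mixture weights:
  π_I·p_I = 0.40 × 0.0241043 = 0.00964173
  π_II·p_II = 0.54 × 0.0103047 = 0.00556451
  π_III·p_III = 0.06 × 0.00425165 = 0.000255099
Sum: 0.00964173 + 0.00556451 + 0.000255099 = 0.0154613
Responsibility of Subpopulation I: 0.00964173 / 0.0154613 ≈ 0.6236

0.6236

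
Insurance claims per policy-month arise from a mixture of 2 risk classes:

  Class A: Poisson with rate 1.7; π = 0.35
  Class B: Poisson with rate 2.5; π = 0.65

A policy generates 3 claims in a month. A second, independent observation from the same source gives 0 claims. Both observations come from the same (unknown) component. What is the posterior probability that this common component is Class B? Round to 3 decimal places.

0.544

P(component k | x) = P(Z=k)·f_k(x) / marginal(x), where marginal(x) = Σ_j P(Z=j)·f_j(x).
Since both observations come from the same component, the likelihood for component k is f_k(x₁)·f_k(x₂).
  L_A = [e^(−1.7)·1.7^3/3! = 0.149587] × [0.182684] = 0.0273271
  L_B = [e^(−2.5)·2.5^3/3! = 0.213763] × [0.082085] = 0.0175467
Multiply by the mixture weights:
  P(Z=A)·L_A = 0.35 × 0.0273271 = 0.0095645
  P(Z=B)·L_B = 0.65 × 0.0175467 = 0.0114054
Denominator: 0.0095645 + 0.0114054 = 0.0209699
P(Class B | x₁, x₂) ≈ 0.544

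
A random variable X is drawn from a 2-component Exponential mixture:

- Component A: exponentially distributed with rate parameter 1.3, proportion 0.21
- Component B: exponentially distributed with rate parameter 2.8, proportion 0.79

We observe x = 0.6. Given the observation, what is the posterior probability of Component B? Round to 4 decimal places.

0.7671

By Bayes' theorem, P(k | x) = P(Z=k) f_k(x) / Σ_j P(Z=j) f_j(x).
Component likelihoods at x = 0.6:
  f_A = 1.3·e^(−1.3·0.6) = 1.3·e^(−0.7800) = 0.595928
  f_B = 2.8·e^(−2.8·0.6) = 2.8·e^(−1.6800) = 0.521847
Weight by the priors:
  P(Z=A)·f_A = 0.21 × 0.595928 = 0.125145
  P(Z=B)·f_B = 0.79 × 0.521847 = 0.412259
Denominator: 0.125145 + 0.412259 = 0.537404
P(Component B | 0.6) ≈ 0.7671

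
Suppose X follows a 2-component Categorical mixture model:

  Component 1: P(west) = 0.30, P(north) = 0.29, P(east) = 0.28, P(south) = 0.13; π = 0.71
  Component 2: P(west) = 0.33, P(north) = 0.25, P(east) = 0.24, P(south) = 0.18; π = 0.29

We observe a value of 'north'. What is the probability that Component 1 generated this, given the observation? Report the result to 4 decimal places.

0.7396

By Bayes' theorem, P(k | x) = P(Z=k) f_k(x) / Σ_j P(Z=j) f_j(x).
Component likelihoods at x = 'north':
  f_1 = 0.29
  f_2 = 0.25
Multiply by the mixture weights:
  P(Z=1)·f_1 = 0.71 × 0.29 = 0.2059
  P(Z=2)·f_2 = 0.29 × 0.25 = 0.0725
Sum: 0.2059 + 0.0725 = 0.2784
So the posterior for Component 1 is 0.2059 / 0.2784 ≈ 0.7396.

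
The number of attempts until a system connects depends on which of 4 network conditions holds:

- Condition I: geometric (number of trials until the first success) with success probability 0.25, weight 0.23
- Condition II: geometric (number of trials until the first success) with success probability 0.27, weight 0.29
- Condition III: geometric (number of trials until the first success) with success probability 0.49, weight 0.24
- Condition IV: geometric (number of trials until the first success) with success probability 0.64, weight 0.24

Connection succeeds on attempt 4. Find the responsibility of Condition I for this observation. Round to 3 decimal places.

0.313

P(component k | x) = w_k·f_k(x) / marginal(x), where marginal(x) = Σ_j w_j·f_j(x).
Component likelihoods at x = 4:
  f_I = 0.105469
  f_II = 0.105035
  f_III = 0.064999
  f_IV = 0.0298598
Multiply by the mixture weights:
  w_I·f_I = 0.23 × 0.105469 = 0.0242578
  w_II·f_II = 0.29 × 0.105035 = 0.03046
  w_III·f_III = 0.24 × 0.064999 = 0.0155998
  w_IV·f_IV = 0.24 × 0.0298598 = 0.00716636
Denominator: 0.0242578 + 0.03046 + 0.0155998 + 0.00716636 = 0.077484
P(Condition I | data) ≈ 0.313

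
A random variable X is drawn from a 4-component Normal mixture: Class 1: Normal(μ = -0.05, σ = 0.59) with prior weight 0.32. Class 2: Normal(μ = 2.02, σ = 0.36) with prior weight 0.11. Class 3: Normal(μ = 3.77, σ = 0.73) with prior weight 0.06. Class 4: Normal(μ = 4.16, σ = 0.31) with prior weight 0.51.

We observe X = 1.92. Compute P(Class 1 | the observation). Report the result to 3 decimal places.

By Bayes' theorem, P(k | x) = w_k f_k(x) / Σ_j w_j f_j(x).
Normal densities:
  p_1 = (1/(0.59·√(2π)))·exp(−(1.92−-0.05)²/(2·0.59²)) = 0.676173·exp(-5.57440) = 0.00256522
  p_2 = (1/(0.36·√(2π)))·exp(−(1.92−2.02)²/(2·0.36²)) = 1.108173·exp(-0.03858) = 1.06623
  p_3 = (1/(0.73·√(2π)))·exp(−(1.92−3.77)²/(2·0.73²)) = 0.546496·exp(-3.21120) = 0.0220282
  p_4 = (1/(0.31·√(2π)))·exp(−(1.92−4.16)²/(2·0.31²)) = 1.286911·exp(-26.10614) = 5.91284e-12
Weight by the priors:
  w_1·p_1 = 0.32 × 0.00256522 = 0.000820871
  w_2·p_2 = 0.11 × 1.06623 = 0.117286
  w_3·p_3 = 0.06 × 0.0220282 = 0.00132169
  w_4·p_4 = 0.51 × 5.91284e-12 = 3.01555e-12
Denominator: 0.000820871 + 0.117286 + 0.00132169 + 3.01555e-12 = 0.119428
P(Class 1 | x) = 0.000820871 / 0.119428 ≈ 0.007

0.007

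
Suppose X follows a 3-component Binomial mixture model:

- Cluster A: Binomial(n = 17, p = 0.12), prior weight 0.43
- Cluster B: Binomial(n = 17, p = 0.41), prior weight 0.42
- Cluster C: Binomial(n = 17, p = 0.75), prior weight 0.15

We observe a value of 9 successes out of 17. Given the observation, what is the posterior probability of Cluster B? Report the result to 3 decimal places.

0.921

By Bayes' theorem, P(k | x) = π_k f_k(x) / Σ_j π_j f_j(x).
Binomial probabilities:
  f_A = C(17,9)·0.12^9·0.88^8 = 24310·5.15978e-09·0.359635 = 4.51105e-05
  f_B = C(17,9)·0.41^9·0.59^8 = 24310·0.000327382·0.014683 = 0.116857
  f_C = C(17,9)·0.75^9·0.25^8 = 24310·0.0750847·1.52588e-05 = 0.027852
Multiply by the mixture weights:
  π_A·f_A = 0.43 × 4.51105e-05 = 1.93975e-05
  π_B·f_B = 0.42 × 0.116857 = 0.0490801
  π_C·f_C = 0.15 × 0.027852 = 0.0041778
Sum: 1.93975e-05 + 0.0490801 + 0.0041778 = 0.0532773
P(Cluster B | data) ≈ 0.921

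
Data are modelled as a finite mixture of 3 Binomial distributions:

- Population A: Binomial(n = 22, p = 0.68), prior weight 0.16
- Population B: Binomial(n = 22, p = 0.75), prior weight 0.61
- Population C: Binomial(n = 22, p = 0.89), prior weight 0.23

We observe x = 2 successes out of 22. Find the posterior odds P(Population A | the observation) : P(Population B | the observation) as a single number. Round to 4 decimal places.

30.0528

The posterior odds equal the prior odds times the likelihood ratio: (P(Z=i)/P(Z=j))·(f_i(x)/f_j(x)).
Binomial probabilities:
  L_A = C(22,2)·0.68^2·0.32^20 = 231·0.4624·1.26765e-10 = 1.35403e-08
  L_B = C(22,2)·0.75^2·0.25^20 = 231·0.5625·9.09495e-13 = 1.18177e-10
  L_C = C(22,2)·0.89^2·0.11^20 = 231·0.7921·6.7275e-20 = 1.23096e-17
Posterior odds = (P(Z=A)·L_A) / (P(Z=B)·L_B) = (0.16·1.35403e-08) / (0.61·1.18177e-10) = 2.16645e-09 / 7.20883e-11 ≈ 30.0528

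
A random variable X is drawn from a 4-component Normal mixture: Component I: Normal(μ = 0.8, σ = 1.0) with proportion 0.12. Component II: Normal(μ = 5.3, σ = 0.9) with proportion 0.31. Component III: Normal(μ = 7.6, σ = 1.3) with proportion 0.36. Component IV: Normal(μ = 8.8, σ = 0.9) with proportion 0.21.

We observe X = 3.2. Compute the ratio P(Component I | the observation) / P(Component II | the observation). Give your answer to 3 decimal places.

Posterior odds = (P(Z=i) f_i(x)) / (P(Z=j) f_j(x)); the normalising sum cancels.
Component likelihoods at x = 3.2:
  p_I = 0.0223945
  p_II = 0.0291354
  p_III = 0.000998643
  p_IV = 1.73614e-09
Odds = (0.12/0.31) × (0.0223945/0.0291354) = 0.387097 × 0.768636 ≈ 0.298

0.298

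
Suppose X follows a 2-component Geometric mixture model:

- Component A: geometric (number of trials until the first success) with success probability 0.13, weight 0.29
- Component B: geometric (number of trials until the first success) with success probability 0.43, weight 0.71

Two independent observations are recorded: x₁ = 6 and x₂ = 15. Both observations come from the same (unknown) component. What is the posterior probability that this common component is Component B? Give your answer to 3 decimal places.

Apply Bayes' rule: the posterior for each component is proportional to its prior times its likelihood at x.
Since both observations come from the same component, the likelihood for component k is f_k(x₁)·f_k(x₂).
  p_A = [0.0647947] × [0.0185018] = 0.00119882
  p_B = [0.0258728] × [0.00016433] = 4.25167e-06
Prior × likelihood for each component:
  π_A·p_A = 0.29 × 0.00119882 = 0.000347657
  π_B·p_B = 0.71 × 4.25167e-06 = 3.01868e-06
Normaliser: 0.000347657 + 3.01868e-06 = 0.000350675
P(Component B | data) ≈ 0.009

0.009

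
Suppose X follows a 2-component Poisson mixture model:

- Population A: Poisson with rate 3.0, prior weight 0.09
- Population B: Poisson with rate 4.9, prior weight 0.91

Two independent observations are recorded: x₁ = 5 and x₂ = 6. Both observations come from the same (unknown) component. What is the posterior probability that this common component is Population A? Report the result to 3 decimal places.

0.020

The responsibility of component k is P(Z=k) f_k(x) divided by Σ_j P(Z=j) f_j(x).
Since both observations come from the same component, the likelihood for component k is f_k(x₁)·f_k(x₂).
  p_A = [0.100819] × [0.0504094] = 0.00508222
  p_B = [0.17529] × [0.143153] = 0.0250933
Unnormalised posteriors:
  P(Z=A)·p_A = 0.09 × 0.00508222 = 0.000457399
  P(Z=B)·p_B = 0.91 × 0.0250933 = 0.0228349
Evidence: 0.000457399 + 0.0228349 = 0.0232923
Responsibility of Population A: 0.000457399 / 0.0232923 ≈ 0.020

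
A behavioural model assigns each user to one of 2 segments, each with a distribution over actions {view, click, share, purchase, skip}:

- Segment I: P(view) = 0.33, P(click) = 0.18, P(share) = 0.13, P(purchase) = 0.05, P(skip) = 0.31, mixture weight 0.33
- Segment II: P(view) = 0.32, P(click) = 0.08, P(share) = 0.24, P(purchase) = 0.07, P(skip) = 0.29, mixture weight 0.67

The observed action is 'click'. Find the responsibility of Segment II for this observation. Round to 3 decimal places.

0.474

The responsibility of component k is π_k f_k(x) divided by Σ_j π_j f_j(x).
Categorical probabilities:
  f_I = P(click | comp) = 0.18
  f_II = P(click | comp) = 0.08
Multiply by the mixture weights:
  π_I·f_I = 0.33 × 0.18 = 0.0594
  π_II·f_II = 0.67 × 0.08 = 0.0536
Normaliser: 0.0594 + 0.0536 = 0.113
P(Segment II | data) ≈ 0.474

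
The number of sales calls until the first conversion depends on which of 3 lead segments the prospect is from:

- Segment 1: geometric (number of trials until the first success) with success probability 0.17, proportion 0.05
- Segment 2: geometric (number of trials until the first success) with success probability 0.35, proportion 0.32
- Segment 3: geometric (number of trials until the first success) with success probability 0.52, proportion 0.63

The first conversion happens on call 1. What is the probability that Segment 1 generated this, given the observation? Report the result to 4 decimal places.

0.0190

Apply Bayes' rule: the posterior for each component is proportional to its prior times its likelihood at x.
Component likelihoods at x = 1:
  f_1 = 0.17·(1−0.17)^0 = 0.17·1 = 0.17
  f_2 = 0.35·(1−0.35)^0 = 0.35·1 = 0.35
  f_3 = 0.52·(1−0.52)^0 = 0.52·1 = 0.52
Multiply by the mixture weights:
  w_1·f_1 = 0.05 × 0.17 = 0.0085
  w_2·f_2 = 0.32 × 0.35 = 0.112
  w_3·f_3 = 0.63 × 0.52 = 0.3276
Marginal: 0.0085 + 0.112 + 0.3276 = 0.4481
P(Segment 1 | the observation) ≈ 0.0190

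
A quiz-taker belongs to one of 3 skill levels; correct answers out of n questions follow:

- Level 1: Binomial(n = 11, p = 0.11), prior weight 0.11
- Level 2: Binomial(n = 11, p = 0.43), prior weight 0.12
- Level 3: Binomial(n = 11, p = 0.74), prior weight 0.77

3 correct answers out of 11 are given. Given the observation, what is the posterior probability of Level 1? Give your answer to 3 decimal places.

By Bayes' theorem, P(k | x) = π_k f_k(x) / Σ_j π_j f_j(x).
Evaluate each component's likelihood at the observed value:
  L_1 = C(11,3)·0.11^3·0.89^8 = 165·0.001331·0.393659 = 0.0864534
  L_2 = C(11,3)·0.43^3·0.57^8 = 165·0.079507·0.0111429 = 0.14618
  L_3 = C(11,3)·0.74^3·0.26^8 = 165·0.405224·2.08827e-05 = 0.00139626
Prior × likelihood for each component:
  π_1·L_1 = 0.11 × 0.0864534 = 0.00950987
  π_2·L_2 = 0.12 × 0.14618 = 0.0175416
  π_3·L_3 = 0.77 × 0.00139626 = 0.00107512
Marginal: 0.00950987 + 0.0175416 + 0.00107512 = 0.0281266
P(Level 1 | data) = 0.00950987 / 0.0281266 ≈ 0.338

0.338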